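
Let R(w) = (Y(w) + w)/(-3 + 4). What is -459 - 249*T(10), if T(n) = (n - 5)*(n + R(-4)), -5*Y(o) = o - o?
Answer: -7929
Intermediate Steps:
Y(o) = 0 (Y(o) = -(o - o)/5 = -⅕*0 = 0)
R(w) = w (R(w) = (0 + w)/(-3 + 4) = w/1 = w*1 = w)
T(n) = (-5 + n)*(-4 + n) (T(n) = (n - 5)*(n - 4) = (-5 + n)*(-4 + n))
-459 - 249*T(10) = -459 - 249*(20 + 10² - 9*10) = -459 - 249*(20 + 100 - 90) = -459 - 249*30 = -459 - 7470 = -7929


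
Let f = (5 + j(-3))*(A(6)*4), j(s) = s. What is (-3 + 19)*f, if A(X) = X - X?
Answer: 0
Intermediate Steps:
A(X) = 0
f = 0 (f = (5 - 3)*(0*4) = 2*0 = 0)
(-3 + 19)*f = (-3 + 19)*0 = 16*0 = 0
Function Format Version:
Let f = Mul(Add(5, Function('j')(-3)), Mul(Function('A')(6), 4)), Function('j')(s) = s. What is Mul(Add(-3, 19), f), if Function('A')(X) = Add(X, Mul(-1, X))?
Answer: 0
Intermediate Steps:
Function('A')(X) = 0
f = 0 (f = Mul(Add(5, -3), Mul(0, 4)) = Mul(2, 0) = 0)
Mul(Add(-3, 19), f) = Mul(Add(-3, 19), 0) = Mul(16, 0) = 0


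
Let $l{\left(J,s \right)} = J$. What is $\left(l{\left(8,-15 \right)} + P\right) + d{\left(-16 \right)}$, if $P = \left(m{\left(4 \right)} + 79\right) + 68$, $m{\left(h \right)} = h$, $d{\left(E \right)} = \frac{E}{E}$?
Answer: $160$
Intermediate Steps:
$d{\left(E \right)} = 1$
$P = 151$ ($P = \left(4 + 79\right) + 68 = 83 + 68 = 151$)
$\left(l{\left(8,-15 \right)} + P\right) + d{\left(-16 \right)} = \left(8 + 151\right) + 1 = 159 + 1 = 160$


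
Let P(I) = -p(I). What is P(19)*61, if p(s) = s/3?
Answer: -1159/3 ≈ -386.33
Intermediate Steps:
p(s) = s/3 (p(s) = s*(⅓) = s/3)
P(I) = -I/3
P(19)*61 = -⅓*19*61 = -19/3*61 = -1159/3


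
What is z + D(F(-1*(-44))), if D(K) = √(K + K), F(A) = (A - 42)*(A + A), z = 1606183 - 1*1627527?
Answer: -21344 + 4*√22 ≈ -21325.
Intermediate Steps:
z = -21344 (z = 1606183 - 1627527 = -21344)
F(A) = 2*A*(-42 + A) (F(A) = (-42 + A)*(2*A) = 2*A*(-42 + A))
D(K) = √2*√K (D(K) = √(2*K) = √2*√K)
z + D(F(-1*(-44))) = -21344 + √2*√(2*(-1*(-44))*(-42 - 1*(-44))) = -21344 + √2*√(2*44*(-42 + 44)) = -21344 + √2*√(2*44*2) = -21344 + √2*√176 = -21344 + √2*(4*√11) = -21344 + 4*√22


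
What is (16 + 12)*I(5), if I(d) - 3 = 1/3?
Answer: 280/3 ≈ 93.333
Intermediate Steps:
I(d) = 10/3 (I(d) = 3 + 1/3 = 3 + 1*(⅓) = 3 + ⅓ = 10/3)
(16 + 12)*I(5) = (16 + 12)*(10/3) = 28*(10/3) = 280/3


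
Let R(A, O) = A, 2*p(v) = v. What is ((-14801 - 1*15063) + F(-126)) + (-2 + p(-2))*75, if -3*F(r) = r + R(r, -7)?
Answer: -30005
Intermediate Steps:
p(v) = v/2
F(r) = -2*r/3 (F(r) = -(r + r)/3 = -2*r/3)
((-14801 - 1*15063) + F(-126)) + (-2 + p(-2))*75 = ((-14801 - 1*15063) - ⅔*(-126)) + (-2 + (½)*(-2))*75 = ((-14801 - 15063) + 84) + (-2 - 1)*75 = (-29864 + 84) - 3*75 = -29780 - 225 = -30005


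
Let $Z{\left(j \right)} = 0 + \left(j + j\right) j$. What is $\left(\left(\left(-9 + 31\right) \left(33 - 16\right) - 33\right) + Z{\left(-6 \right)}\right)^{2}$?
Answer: $170569$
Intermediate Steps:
$Z{\left(j \right)} = 2 j^{2}$ ($Z{\left(j \right)} = 0 + 2 j j = 0 + 2 j^{2} = 2 j^{2}$)
$\left(\left(\left(-9 + 31\right) \left(33 - 16\right) - 33\right) + Z{\left(-6 \right)}\right)^{2} = \left(\left(\left(-9 + 31\right) \left(33 - 16\right) - 33\right) + 2 \left(-6\right)^{2}\right)^{2} = \left(\left(22 \cdot 17 - 33\right) + 2 \cdot 36\right)^{2} = \left(\left(374 - 33\right) + 72\right)^{2} = \left(341 + 72\right)^{2} = 413^{2} = 170569$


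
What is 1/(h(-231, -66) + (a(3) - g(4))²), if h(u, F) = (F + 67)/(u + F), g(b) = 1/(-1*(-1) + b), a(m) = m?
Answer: 7425/58187 ≈ 0.12761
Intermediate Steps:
g(b) = 1/(1 + b)
h(u, F) = (67 + F)/(F + u)
1/(h(-231, -66) + (a(3) - g(4))²) = 1/((67 - 66)/(-66 - 231) + (3 - 1/(1 + 4))²) = 1/(1/(-297) + (3 - 1/5)²) = 1/(-1/297*1 + (3 - 1*⅕)²) = 1/(-1/297 + (3 - ⅕)²) = 1/(-1/297 + (14/5)²) = 1/(-1/297 + 196/25) = 1/(58187/7425) = 7425/58187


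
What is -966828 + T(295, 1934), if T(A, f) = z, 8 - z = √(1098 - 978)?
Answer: -966820 - 2*√30 ≈ -9.6683e+5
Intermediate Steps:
z = 8 - 2*√30 (z = 8 - √(1098 - 978) = 8 - √120 = 8 - 2*√30 ≈ -2.9545)
T(A, f) = 8 - 2*√30
-966828 + T(295, 1934) = -966828 + (8 - 2*√30) = -966820 - 2*√30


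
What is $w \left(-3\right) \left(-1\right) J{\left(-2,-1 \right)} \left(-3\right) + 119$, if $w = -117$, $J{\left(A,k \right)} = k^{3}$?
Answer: $-934$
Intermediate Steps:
$w \left(-3\right) \left(-1\right) J{\left(-2,-1 \right)} \left(-3\right) + 119 = - 117 \left(-3\right) \left(-1\right) \left(-1\right)^{3} \left(-3\right) + 119 = - 117 \cdot 3 \left(\left(-1\right) \left(-3\right)\right) + 119 = - 117 \cdot 3 \cdot 3 + 119 = \left(-117\right) 9 + 119 = -1053 + 119 = -934$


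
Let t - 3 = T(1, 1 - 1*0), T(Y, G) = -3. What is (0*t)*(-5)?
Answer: 0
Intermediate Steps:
t = 0 (t = 3 - 3 = 0)
(0*t)*(-5) = (0*0)*(-5) = 0*(-5) = 0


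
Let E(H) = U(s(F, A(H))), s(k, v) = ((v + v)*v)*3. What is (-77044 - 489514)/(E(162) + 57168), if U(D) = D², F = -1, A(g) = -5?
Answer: -283279/39834 ≈ -7.1115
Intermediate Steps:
s(k, v) = 6*v² (s(k, v) = ((2*v)*v)*3 = (2*v²)*3 = 6*v²)
E(H) = 22500 (E(H) = (6*(-5)²)² = (6*25)² = 150² = 22500)
(-77044 - 489514)/(E(162) + 57168) = (-77044 - 489514)/(22500 + 57168) = -566558/79668 = -566558*1/79668 = -283279/39834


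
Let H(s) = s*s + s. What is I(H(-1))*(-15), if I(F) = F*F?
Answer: 0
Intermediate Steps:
H(s) = s + s² (H(s) = s² + s = s + s²)
I(F) = F²
I(H(-1))*(-15) = (-(1 - 1))²*(-15) = (-1*0)²*(-15) = 0²*(-15) = 0*(-15) = 0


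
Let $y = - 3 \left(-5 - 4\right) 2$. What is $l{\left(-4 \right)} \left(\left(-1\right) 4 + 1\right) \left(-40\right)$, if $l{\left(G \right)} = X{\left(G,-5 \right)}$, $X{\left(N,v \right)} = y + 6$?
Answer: $7200$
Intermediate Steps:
$y = 54$ ($y = - 3 \left(\left(-9\right) 2\right) = \left(-3\right) \left(-18\right) = 54$)
$X{\left(N,v \right)} = 60$ ($X{\left(N,v \right)} = 54 + 6 = 60$)
$l{\left(G \right)} = 60$
$l{\left(-4 \right)} \left(\left(-1\right) 4 + 1\right) \left(-40\right) = 60 \left(\left(-1\right) 4 + 1\right) \left(-40\right) = 60 \left(-4 + 1\right) \left(-40\right) = 60 \left(-3\right) \left(-40\right) = \left(-180\right) \left(-40\right) = 7200$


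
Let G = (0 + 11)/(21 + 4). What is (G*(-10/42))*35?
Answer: -11/3 ≈ -3.6667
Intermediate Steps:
G = 11/25 ≈ 0.44000
(G*(-10/42))*35 = (11*(-10/42)/25)*35 = (11*(-10*1/42)/25)*35 = ((11/25)*(-5/21))*35 = -11/105*35 = -11/3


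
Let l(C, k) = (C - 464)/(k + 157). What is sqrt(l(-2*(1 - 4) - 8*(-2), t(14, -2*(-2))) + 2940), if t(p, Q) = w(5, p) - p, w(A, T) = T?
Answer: sqrt(72398666)/157 ≈ 54.196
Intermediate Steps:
t(p, Q) = 0 (t(p, Q) = p - p = 0)
l(C, k) = (-464 + C)/(157 + k)
sqrt(l(-2*(1 - 4) - 8*(-2), t(14, -2*(-2))) + 2940) = sqrt((-464 + (-2*(1 - 4) - 8*(-2)))/(157 + 0) + 2940) = sqrt((-464 + (-2*(-3) + 16))/157 + 2940) = sqrt((-464 + (6 + 16))/157 + 2940) = sqrt((-464 + 22)/157 + 2940) = sqrt((1/157)*(-442) + 2940) = sqrt(-442/157 + 2940) = sqrt(461138/157) = sqrt(72398666)/157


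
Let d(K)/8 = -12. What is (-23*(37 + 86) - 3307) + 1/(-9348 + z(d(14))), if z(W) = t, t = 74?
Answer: -56905265/9274 ≈ -6136.0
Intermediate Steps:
d(K) = -96 (d(K) = 8*(-12) = -96)
z(W) = 74
(-23*(37 + 86) - 3307) + 1/(-9348 + z(d(14))) = (-23*(37 + 86) - 3307) + 1/(-9348 + 74) = (-23*123 - 3307) + 1/(-9274) = (-2829 - 3307) - 1/9274 = -6136 - 1/9274 = -56905265/9274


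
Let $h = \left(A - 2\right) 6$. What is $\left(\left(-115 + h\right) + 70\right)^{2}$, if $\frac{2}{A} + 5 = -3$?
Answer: $\frac{13689}{4} \approx 3422.3$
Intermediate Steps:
$A = - \frac{1}{4}$ ($A = \frac{2}{-5 - 3} = \frac{2}{-8} = 2 \left(- \frac{1}{8}\right) = - \frac{1}{4} \approx -0.25$)
$h = - \frac{27}{2}$ ($h = \left(- \frac{1}{4} - 2\right) 6 = \left(- \frac{9}{4}\right) 6 = - \frac{27}{2} \approx -13.5$)
$\left(\left(-115 + h\right) + 70\right)^{2} = \left(\left(-115 - \frac{27}{2}\right) + 70\right)^{2} = \left(- \frac{257}{2} + 70\right)^{2} = \left(- \frac{117}{2}\right)^{2} = \frac{13689}{4}$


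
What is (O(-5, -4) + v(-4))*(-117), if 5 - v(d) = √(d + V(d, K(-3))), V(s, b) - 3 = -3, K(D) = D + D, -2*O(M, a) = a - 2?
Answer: -936 + 234*I ≈ -936.0 + 234.0*I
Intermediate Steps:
O(M, a) = 1 - a/2 (O(M, a) = -(a - 2)/2 = -(-2 + a)/2 = 1 - a/2)
K(D) = 2*D
V(s, b) = 0 (V(s, b) = 3 - 3 = 0)
v(d) = 5 - √d (v(d) = 5 - √(d + 0) = 5 - √d)
(O(-5, -4) + v(-4))*(-117) = ((1 - ½*(-4)) + (5 - √(-4)))*(-117) = ((1 + 2) + (5 - 2*I))*(-117) = (3 + (5 - 2*I))*(-117) = (8 - 2*I)*(-117) = -936 + 234*I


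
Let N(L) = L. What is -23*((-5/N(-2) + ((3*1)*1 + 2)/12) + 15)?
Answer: -4945/12 ≈ -412.08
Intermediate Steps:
-23*((-5/N(-2) + ((3*1)*1 + 2)/12) + 15) = -23*((-5/(-2) + ((3*1)*1 + 2)/12) + 15) = -23*((-5*(-½) + (3*1 + 2)*(1/12)) + 15) = -23*((5/2 + (3 + 2)*(1/12)) + 15) = -23*((5/2 + 5*(1/12)) + 15) = -23*((5/2 + 5/12) + 15) = -23*(35/12 + 15) = -23*215/12 = -4945/12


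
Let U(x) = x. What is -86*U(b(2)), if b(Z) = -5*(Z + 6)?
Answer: 3440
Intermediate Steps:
b(Z) = -30 - 5*Z (b(Z) = -5*(6 + Z) = -30 - 5*Z)
-86*U(b(2)) = -86*(-30 - 5*2) = -86*(-30 - 10) = -86*(-40) = 3440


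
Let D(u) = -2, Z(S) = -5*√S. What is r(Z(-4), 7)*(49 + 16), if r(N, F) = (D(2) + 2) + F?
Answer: 455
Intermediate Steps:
r(N, F) = F (r(N, F) = (-2 + 2) + F = 0 + F = F)
r(Z(-4), 7)*(49 + 16) = 7*(49 + 16) = 7*65 = 455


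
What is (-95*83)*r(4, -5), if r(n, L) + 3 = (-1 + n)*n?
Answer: -70965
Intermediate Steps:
r(n, L) = -3 + n*(-1 + n) (r(n, L) = -3 + (-1 + n)*n = -3 + n*(-1 + n))
(-95*83)*r(4, -5) = (-95*83)*(-3 + 4**2 - 1*4) = -7885*(-3 + 16 - 4) = -7885*9 = -70965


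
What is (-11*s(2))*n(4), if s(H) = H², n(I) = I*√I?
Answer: -352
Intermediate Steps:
n(I) = I^(3/2)
(-11*s(2))*n(4) = (-11*2²)*4^(3/2) = -11*4*8 = -44*8 = -352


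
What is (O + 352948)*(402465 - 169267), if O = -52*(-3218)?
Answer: 121329188232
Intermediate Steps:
O = 167336
(O + 352948)*(402465 - 169267) = (167336 + 352948)*(402465 - 169267) = 520284*233198 = 121329188232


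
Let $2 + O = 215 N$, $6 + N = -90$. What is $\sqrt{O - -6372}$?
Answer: $i \sqrt{14270} \approx 119.46 i$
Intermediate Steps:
$N = -96$ ($N = -6 - 90 = -96$)
$O = -20642$ ($O = -2 + 215 \left(-96\right) = -2 - 20640 = -20642$)
$\sqrt{O - -6372} = \sqrt{-20642 - -6372} = \sqrt{-20642 + 6372} = \sqrt{-14270} = i \sqrt{14270}$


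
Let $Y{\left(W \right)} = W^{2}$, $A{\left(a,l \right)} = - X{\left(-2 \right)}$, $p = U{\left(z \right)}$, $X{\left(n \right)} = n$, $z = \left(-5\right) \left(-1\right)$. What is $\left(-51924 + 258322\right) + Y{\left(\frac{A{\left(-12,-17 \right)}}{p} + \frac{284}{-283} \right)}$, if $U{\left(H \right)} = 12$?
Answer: $\frac{595089558433}{2883204} \approx 2.064 \cdot 10^{5}$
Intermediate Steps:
$z = 5$
$p = 12$
$A{\left(a,l \right)} = 2$ ($A{\left(a,l \right)} = \left(-1\right) \left(-2\right) = 2$)
$\left(-51924 + 258322\right) + Y{\left(\frac{A{\left(-12,-17 \right)}}{p} + \frac{284}{-283} \right)} = \left(-51924 + 258322\right) + \left(\frac{2}{12} + \frac{284}{-283}\right)^{2} = 206398 + \left(2 \cdot \frac{1}{12} + 284 \left(- \frac{1}{283}\right)\right)^{2} = 206398 + \left(\frac{1}{6} - \frac{284}{283}\right)^{2} = 206398 + \left(- \frac{1421}{1698}\right)^{2} = 206398 + \frac{2019241}{2883204} = \frac{595089558433}{2883204}$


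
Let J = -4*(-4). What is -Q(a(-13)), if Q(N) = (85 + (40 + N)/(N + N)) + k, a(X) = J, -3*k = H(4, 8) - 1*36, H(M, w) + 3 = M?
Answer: -1181/12 ≈ -98.417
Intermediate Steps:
J = 16
H(M, w) = -3 + M
k = 35/3 (k = -((-3 + 4) - 1*36)/3 = -(1 - 36)/3 = -1/3*(-35) = 35/3 ≈ 11.667)
a(X) = 16
Q(N) = 290/3 + (40 + N)/(2*N) (Q(N) = (85 + (40 + N)/(N + N)) + 35/3 = (85 + (40 + N)/((2*N))) + 35/3 = (85 + (40 + N)*(1/(2*N))) + 35/3 = (85 + (40 + N)/(2*N)) + 35/3 = 290/3 + (40 + N)/(2*N))
-Q(a(-13)) = -(583/6 + 20/16) = -(583/6 + 20*(1/16)) = -(583/6 + 5/4) = -1*1181/12 = -1181/12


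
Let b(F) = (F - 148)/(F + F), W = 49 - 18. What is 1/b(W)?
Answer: -62/117 ≈ -0.52991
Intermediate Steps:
W = 31
b(F) = (-148 + F)/(2*F) (b(F) = (-148 + F)/((2*F)) = (-148 + F)*(1/(2*F)) = (-148 + F)/(2*F))
1/b(W) = 1/((½)*(-148 + 31)/31) = 1/((½)*(1/31)*(-117)) = 1/(-117/62) = -62/117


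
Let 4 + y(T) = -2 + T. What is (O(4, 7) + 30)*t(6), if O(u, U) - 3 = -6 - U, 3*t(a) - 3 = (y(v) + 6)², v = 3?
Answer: 80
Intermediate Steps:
y(T) = -6 + T (y(T) = -4 + (-2 + T) = -6 + T)
t(a) = 4 (t(a) = 1 + ((-6 + 3) + 6)²/3 = 1 + (-3 + 6)²/3 = 1 + (⅓)*3² = 1 + (⅓)*9 = 1 + 3 = 4)
O(u, U) = -3 - U (O(u, U) = 3 + (-6 - U) = -3 - U)
(O(4, 7) + 30)*t(6) = ((-3 - 1*7) + 30)*4 = ((-3 - 7) + 30)*4 = (-10 + 30)*4 = 20*4 = 80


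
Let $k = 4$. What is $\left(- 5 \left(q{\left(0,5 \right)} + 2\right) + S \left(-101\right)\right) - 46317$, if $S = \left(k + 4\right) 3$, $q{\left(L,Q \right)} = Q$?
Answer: $-48776$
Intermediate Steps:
$S = 24$ ($S = \left(4 + 4\right) 3 = 8 \cdot 3 = 24$)
$\left(- 5 \left(q{\left(0,5 \right)} + 2\right) + S \left(-101\right)\right) - 46317 = \left(- 5 \left(5 + 2\right) + 24 \left(-101\right)\right) - 46317 = \left(\left(-5\right) 7 - 2424\right) - 46317 = \left(-35 - 2424\right) - 46317 = -2459 - 46317 = -48776$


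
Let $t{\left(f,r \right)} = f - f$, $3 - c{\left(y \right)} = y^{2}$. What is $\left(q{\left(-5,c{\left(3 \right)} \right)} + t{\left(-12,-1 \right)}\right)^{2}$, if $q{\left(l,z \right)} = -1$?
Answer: $1$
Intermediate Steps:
$c{\left(y \right)} = 3 - y^{2}$
$t{\left(f,r \right)} = 0$
$\left(q{\left(-5,c{\left(3 \right)} \right)} + t{\left(-12,-1 \right)}\right)^{2} = \left(-1 + 0\right)^{2} = \left(-1\right)^{2} = 1$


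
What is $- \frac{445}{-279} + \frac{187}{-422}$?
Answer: $\frac{135617}{117738} \approx 1.1519$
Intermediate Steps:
$- \frac{445}{-279} + \frac{187}{-422} = \left(-445\right) \left(- \frac{1}{279}\right) + 187 \left(- \frac{1}{422}\right) = \frac{445}{279} - \frac{187}{422} = \frac{135617}{117738}$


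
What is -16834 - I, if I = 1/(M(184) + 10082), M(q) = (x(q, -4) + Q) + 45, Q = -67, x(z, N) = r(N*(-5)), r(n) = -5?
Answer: -169265871/10055 ≈ -16834.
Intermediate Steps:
x(z, N) = -5
M(q) = -27 (M(q) = (-5 - 67) + 45 = -72 + 45 = -27)
I = 1/10055 (I = 1/(-27 + 10082) = 1/10055 ≈ 9.9453e-5)
-16834 - I = -16834 - 1*1/10055 = -16834 - 1/10055 = -169265871/10055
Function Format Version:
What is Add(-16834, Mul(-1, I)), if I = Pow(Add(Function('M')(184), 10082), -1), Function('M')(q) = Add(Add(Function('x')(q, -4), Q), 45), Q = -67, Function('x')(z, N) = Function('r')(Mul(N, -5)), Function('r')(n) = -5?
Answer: Rational(-169265871, 10055) ≈ -16834.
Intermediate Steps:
Function('x')(z, N) = -5
Function('M')(q) = -27 (Function('M')(q) = Add(Add(-5, -67), 45) = Add(-72, 45) = -27)
I = Rational(1, 10055) (I = Pow(Add(-27, 10082), -1) = Pow(10055, -1) = Rational(1, 10055) ≈ 9.9453e-5)
Add(-16834, Mul(-1, I)) = Add(-16834, Mul(-1, Rational(1, 10055))) = Add(-16834, Rational(-1, 10055)) = Rational(-169265871, 10055)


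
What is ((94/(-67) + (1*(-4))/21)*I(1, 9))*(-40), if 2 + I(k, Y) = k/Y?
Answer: -1524560/12663 ≈ -120.39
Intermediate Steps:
I(k, Y) = -2 + k/Y
((94/(-67) + (1*(-4))/21)*I(1, 9))*(-40) = ((94/(-67) + (1*(-4))/21)*(-2 + 1/9))*(-40) = ((94*(-1/67) - 4*1/21)*(-2 + 1*(⅑)))*(-40) = ((-94/67 - 4/21)*(-2 + ⅑))*(-40) = -2242/1407*(-17/9)*(-40) = (38114/12663)*(-40) = -1524560/12663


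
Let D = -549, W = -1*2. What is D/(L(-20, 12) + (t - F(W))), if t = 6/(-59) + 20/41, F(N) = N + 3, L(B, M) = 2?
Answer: -1328031/3353 ≈ -396.07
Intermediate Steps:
W = -2
F(N) = 3 + N
t = 934/2419 (t = 6*(-1/59) + 20*(1/41) = -6/59 + 20/41 = 934/2419 ≈ 0.38611)
D/(L(-20, 12) + (t - F(W))) = -549/(2 + (934/2419 - (3 - 2))) = -549/(2 + (934/2419 - 1*1)) = -549/(2 + (934/2419 - 1)) = -549/(2 - 1485/2419) = -549/3353/2419 = -549*2419/3353 = -1328031/3353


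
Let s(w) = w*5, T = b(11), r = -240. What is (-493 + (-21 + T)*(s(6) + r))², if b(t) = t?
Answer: 2582449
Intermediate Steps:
T = 11
s(w) = 5*w
(-493 + (-21 + T)*(s(6) + r))² = (-493 + (-21 + 11)*(5*6 - 240))² = (-493 - 10*(30 - 240))² = (-493 - 10*(-210))² = (-493 + 2100)² = 1607² = 2582449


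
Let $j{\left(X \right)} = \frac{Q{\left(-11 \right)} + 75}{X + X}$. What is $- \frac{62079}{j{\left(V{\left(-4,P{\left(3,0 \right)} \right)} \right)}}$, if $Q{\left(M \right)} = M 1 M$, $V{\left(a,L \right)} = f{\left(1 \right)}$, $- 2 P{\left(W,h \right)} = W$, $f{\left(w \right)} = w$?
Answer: $- \frac{62079}{98} \approx -633.46$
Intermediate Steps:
$P{\left(W,h \right)} = - \frac{W}{2}$
$V{\left(a,L \right)} = 1$
$Q{\left(M \right)} = M^{2}$ ($Q{\left(M \right)} = M M = M^{2}$)
$j{\left(X \right)} = \frac{98}{X}$ ($j{\left(X \right)} = \frac{\left(-11\right)^{2} + 75}{X + X} = \frac{121 + 75}{2 X} = 196 \frac{1}{2 X} = \frac{98}{X}$)
$- \frac{62079}{j{\left(V{\left(-4,P{\left(3,0 \right)} \right)} \right)}} = - \frac{62079}{98 \cdot 1^{-1}} = - \frac{62079}{98 \cdot 1} = - \frac{62079}{98}$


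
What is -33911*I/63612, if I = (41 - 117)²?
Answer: -2577236/837 ≈ -3079.1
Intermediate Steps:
I = 5776 (I = (-76)² = 5776)
-33911*I/63612 = -33911/(63612/5776) = -33911/(63612*(1/5776)) = -33911/837/76 = -33911*76/837 = -2577236/837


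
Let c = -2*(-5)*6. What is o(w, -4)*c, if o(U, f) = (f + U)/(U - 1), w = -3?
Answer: 105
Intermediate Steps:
o(U, f) = (U + f)/(-1 + U)
c = 60 (c = 10*6 = 60)
o(w, -4)*c = ((-3 - 4)/(-1 - 3))*60 = (-7/(-4))*60 = -¼*(-7)*60 = (7/4)*60 = 105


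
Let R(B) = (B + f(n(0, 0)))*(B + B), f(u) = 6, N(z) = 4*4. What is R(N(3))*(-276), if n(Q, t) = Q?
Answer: -194304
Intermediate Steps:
N(z) = 16
R(B) = 2*B*(6 + B) (R(B) = (B + 6)*(B + B) = (6 + B)*(2*B) = 2*B*(6 + B))
R(N(3))*(-276) = (2*16*(6 + 16))*(-276) = (2*16*22)*(-276) = 704*(-276) = -194304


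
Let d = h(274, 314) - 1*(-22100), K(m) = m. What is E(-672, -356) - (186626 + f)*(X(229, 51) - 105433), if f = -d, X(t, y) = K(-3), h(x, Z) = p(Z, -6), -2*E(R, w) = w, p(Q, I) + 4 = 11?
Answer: 17346225462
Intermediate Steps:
p(Q, I) = 7 (p(Q, I) = -4 + 11 = 7)
E(R, w) = -w/2
h(x, Z) = 7
X(t, y) = -3
d = 22107 (d = 7 - 1*(-22100) = 7 + 22100 = 22107)
f = -22107 (f = -1*22107 = -22107)
E(-672, -356) - (186626 + f)*(X(229, 51) - 105433) = -½*(-356) - (186626 - 22107)*(-3 - 105433) = 178 - 164519*(-105436) = 178 - 1*(-17346225284) = 178 + 17346225284 = 17346225462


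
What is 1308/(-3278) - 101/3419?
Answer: -2401565/5603741 ≈ -0.42856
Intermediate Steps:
1308/(-3278) - 101/3419 = 1308*(-1/3278) - 101*1/3419 = -654/1639 - 101/3419 = -2401565/5603741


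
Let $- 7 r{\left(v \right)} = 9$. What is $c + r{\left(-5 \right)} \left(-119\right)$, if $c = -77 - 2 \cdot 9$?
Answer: $58$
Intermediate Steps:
$c = -95$ ($c = -77 - 18 = -95$)
$r{\left(v \right)} = - \frac{9}{7}$ ($r{\left(v \right)} = \left(- \frac{1}{7}\right) 9 = - \frac{9}{7}$)
$c + r{\left(-5 \right)} \left(-119\right) = -95 - -153 = -95 + 153 = 58$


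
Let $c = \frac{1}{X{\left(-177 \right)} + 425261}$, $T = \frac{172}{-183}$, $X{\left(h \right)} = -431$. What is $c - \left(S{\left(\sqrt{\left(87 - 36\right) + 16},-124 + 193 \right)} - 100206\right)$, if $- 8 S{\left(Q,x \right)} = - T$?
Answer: $\frac{432800743076}{4319105} \approx 1.0021 \cdot 10^{5}$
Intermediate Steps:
$T = - \frac{172}{183}$ ($T = 172 \left(- \frac{1}{183}\right) = - \frac{172}{183} \approx -0.93989$)
$S{\left(Q,x \right)} = - \frac{43}{366}$ ($S{\left(Q,x \right)} = - \frac{\left(-1\right) \left(- \frac{172}{183}\right)}{8} = \left(- \frac{1}{8}\right) \frac{172}{183} = - \frac{43}{366}$)
$c = \frac{1}{424830}$ ($c = \frac{1}{-431 + 425261} = \frac{1}{424830} \approx 2.3539 \cdot 10^{-6}$)
$c - \left(S{\left(\sqrt{\left(87 - 36\right) + 16},-124 + 193 \right)} - 100206\right) = \frac{1}{424830} - \left(- \frac{43}{366} - 100206\right) = \frac{1}{424830} - - \frac{36675439}{366} = \frac{1}{424830} + \frac{36675439}{366} = \frac{432800743076}{4319105}$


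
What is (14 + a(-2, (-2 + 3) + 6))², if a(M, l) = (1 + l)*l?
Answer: 4900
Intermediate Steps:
a(M, l) = l*(1 + l)
(14 + a(-2, (-2 + 3) + 6))² = (14 + ((-2 + 3) + 6)*(1 + ((-2 + 3) + 6)))² = (14 + (1 + 6)*(1 + (1 + 6)))² = (14 + 7*(1 + 7))² = (14 + 7*8)² = (14 + 56)² = 70² = 4900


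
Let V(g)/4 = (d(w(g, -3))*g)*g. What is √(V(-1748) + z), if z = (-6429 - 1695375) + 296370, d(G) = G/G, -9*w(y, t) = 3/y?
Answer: √10816582 ≈ 3288.9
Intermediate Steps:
w(y, t) = -1/(3*y)
d(G) = 1
V(g) = 4*g² (V(g) = 4*((1*g)*g) = 4*(g*g) = 4*g²)
z = -1405434 (z = -1701804 + 296370 = -1405434)
√(V(-1748) + z) = √(4*(-1748)² - 1405434) = √(4*3055504 - 1405434) = √(12222016 - 1405434) = √10816582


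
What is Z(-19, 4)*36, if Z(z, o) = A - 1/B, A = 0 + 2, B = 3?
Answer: 60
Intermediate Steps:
A = 2
Z(z, o) = 5/3 (Z(z, o) = 2 - 1/3 = 2 - 1*⅓ = 2 - ⅓ = 5/3)
Z(-19, 4)*36 = (5/3)*36 = 60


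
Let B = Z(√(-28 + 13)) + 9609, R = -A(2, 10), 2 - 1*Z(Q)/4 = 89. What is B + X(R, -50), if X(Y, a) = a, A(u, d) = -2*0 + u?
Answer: 9211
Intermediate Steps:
Z(Q) = -348 (Z(Q) = 8 - 4*89 = 8 - 356 = -348)
A(u, d) = u (A(u, d) = 0 + u = u)
R = -2 (R = -1*2 = -2)
B = 9261 (B = -348 + 9609 = 9261)
B + X(R, -50) = 9261 - 50 = 9211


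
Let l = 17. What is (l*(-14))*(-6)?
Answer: 1428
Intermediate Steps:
(l*(-14))*(-6) = (17*(-14))*(-6) = -238*(-6) = 1428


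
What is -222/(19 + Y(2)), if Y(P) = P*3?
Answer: -222/25 ≈ -8.8800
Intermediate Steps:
Y(P) = 3*P
-222/(19 + Y(2)) = -222/(19 + 3*2) = -222/(19 + 6) = -222/25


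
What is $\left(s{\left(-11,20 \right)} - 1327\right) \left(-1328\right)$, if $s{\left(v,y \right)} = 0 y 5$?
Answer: $1762256$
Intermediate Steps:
$s{\left(v,y \right)} = 0$ ($s{\left(v,y \right)} = 0 \cdot 5 = 0$)
$\left(s{\left(-11,20 \right)} - 1327\right) \left(-1328\right) = \left(0 - 1327\right) \left(-1328\right) = \left(-1327\right) \left(-1328\right) = 1762256$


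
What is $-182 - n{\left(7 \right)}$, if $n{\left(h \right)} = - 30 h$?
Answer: $28$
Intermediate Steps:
$-182 - n{\left(7 \right)} = -182 - \left(-30\right) 7 = -182 - -210 = -182 + 210 = 28$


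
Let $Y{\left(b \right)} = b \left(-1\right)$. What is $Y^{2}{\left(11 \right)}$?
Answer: $121$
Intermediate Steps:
$Y{\left(b \right)} = - b$
$Y^{2}{\left(11 \right)} = \left(\left(-1\right) 11\right)^{2} = \left(-11\right)^{2} = 121$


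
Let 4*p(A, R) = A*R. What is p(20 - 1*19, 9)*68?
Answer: 153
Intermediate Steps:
p(A, R) = A*R/4 (p(A, R) = (A*R)/4 = A*R/4)
p(20 - 1*19, 9)*68 = ((¼)*(20 - 1*19)*9)*68 = ((¼)*(20 - 19)*9)*68 = ((¼)*1*9)*68 = (9/4)*68 = 153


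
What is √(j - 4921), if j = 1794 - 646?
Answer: 7*I*√77 ≈ 61.425*I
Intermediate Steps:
j = 1148
√(j - 4921) = √(1148 - 4921) = √(-3773) = 7*I*√77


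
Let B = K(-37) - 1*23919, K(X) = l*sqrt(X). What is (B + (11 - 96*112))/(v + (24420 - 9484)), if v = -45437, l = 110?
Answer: 34660/30501 - 110*I*sqrt(37)/30501 ≈ 1.1364 - 0.021937*I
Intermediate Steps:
K(X) = 110*sqrt(X)
B = -23919 + 110*I*sqrt(37) (B = 110*sqrt(-37) - 1*23919 = 110*(I*sqrt(37)) - 23919 = 110*I*sqrt(37) - 23919 = -23919 + 110*I*sqrt(37) ≈ -23919.0 + 669.1*I)
(B + (11 - 96*112))/(v + (24420 - 9484)) = ((-23919 + 110*I*sqrt(37)) + (11 - 96*112))/(-45437 + (24420 - 9484)) = ((-23919 + 110*I*sqrt(37)) + (11 - 10752))/(-45437 + 14936) = ((-23919 + 110*I*sqrt(37)) - 10741)/(-30501) = (-34660 + 110*I*sqrt(37))*(-1/30501) = 34660/30501 - 110*I*sqrt(37)/30501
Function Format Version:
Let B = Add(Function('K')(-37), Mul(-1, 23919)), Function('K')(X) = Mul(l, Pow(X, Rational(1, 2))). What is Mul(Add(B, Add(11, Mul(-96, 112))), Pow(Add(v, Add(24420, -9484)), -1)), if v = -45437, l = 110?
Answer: Add(Rational(34660, 30501), Mul(Rational(-110, 30501), I, Pow(37, Rational(1, 2)))) ≈ Add(1.1364, Mul(-0.021937, I))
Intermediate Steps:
Function('K')(X) = Mul(110, Pow(X, Rational(1, 2)))
B = Add(-23919, Mul(110, I, Pow(37, Rational(1, 2)))) (B = Add(Mul(110, Pow(-37, Rational(1, 2))), Mul(-1, 23919)) = Add(Mul(110, Mul(I, Pow(37, Rational(1, 2)))), -23919) = Add(Mul(110, I, Pow(37, Rational(1, 2))), -23919) = Add(-23919, Mul(110, I, Pow(37, Rational(1, 2)))) ≈ Add(-23919., Mul(669.10, I)))
Mul(Add(B, Add(11, Mul(-96, 112))), Pow(Add(v, Add(24420, -9484)), -1)) = Mul(Add(Add(-23919, Mul(110, I, Pow(37, Rational(1, 2)))), Add(11, Mul(-96, 112))), Pow(Add(-45437, Add(24420, -9484)), -1)) = Mul(Add(Add(-23919, Mul(110, I, Pow(37, Rational(1, 2)))), Add(11, -10752)), Pow(Add(-45437, 14936), -1)) = Mul(Add(Add(-23919, Mul(110, I, Pow(37, Rational(1, 2)))), -10741), Pow(-30501, -1)) = Mul(Add(-34660, Mul(110, I, Pow(37, Rational(1, 2)))), Rational(-1, 30501)) = Add(Rational(34660, 30501), Mul(Rational(-110, 30501), I, Pow(37, Rational(1, 2))))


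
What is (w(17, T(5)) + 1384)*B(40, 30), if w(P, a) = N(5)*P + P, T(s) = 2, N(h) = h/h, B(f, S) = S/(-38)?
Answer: -21270/19 ≈ -1119.5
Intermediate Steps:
B(f, S) = -S/38 (B(f, S) = S*(-1/38) = -S/38)
N(h) = 1
w(P, a) = 2*P (w(P, a) = 1*P + P = P + P = 2*P)
(w(17, T(5)) + 1384)*B(40, 30) = (2*17 + 1384)*(-1/38*30) = (34 + 1384)*(-15/19) = 1418*(-15/19) = -21270/19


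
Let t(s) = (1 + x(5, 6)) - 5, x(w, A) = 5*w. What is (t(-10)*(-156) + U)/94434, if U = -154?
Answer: -1715/47217 ≈ -0.036322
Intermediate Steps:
t(s) = 21 (t(s) = (1 + 5*5) - 5 = (1 + 25) - 5 = 26 - 5 = 21)
(t(-10)*(-156) + U)/94434 = (21*(-156) - 154)/94434 = (-3276 - 154)*(1/94434) = -3430*1/94434 = -1715/47217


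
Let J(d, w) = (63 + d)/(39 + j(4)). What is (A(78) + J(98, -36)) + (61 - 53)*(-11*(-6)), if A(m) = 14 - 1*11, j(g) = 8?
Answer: 25118/47 ≈ 534.43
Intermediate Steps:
J(d, w) = 63/47 + d/47 (J(d, w) = (63 + d)/(39 + 8) = (63 + d)/47 = (63 + d)*(1/47) = 63/47 + d/47)
A(m) = 3 (A(m) = 14 - 11 = 3)
(A(78) + J(98, -36)) + (61 - 53)*(-11*(-6)) = (3 + (63/47 + (1/47)*98)) + (61 - 53)*(-11*(-6)) = (3 + (63/47 + 98/47)) + 8*66 = (3 + 161/47) + 528 = 302/47 + 528 = 25118/47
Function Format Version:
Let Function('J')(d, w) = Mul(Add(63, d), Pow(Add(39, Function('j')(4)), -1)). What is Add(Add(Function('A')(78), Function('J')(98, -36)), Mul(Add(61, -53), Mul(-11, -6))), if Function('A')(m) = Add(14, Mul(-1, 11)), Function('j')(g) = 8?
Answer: Rational(25118, 47) ≈ 534.43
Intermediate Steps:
Function('J')(d, w) = Add(Rational(63, 47), Mul(Rational(1, 47), d)) (Function('J')(d, w) = Mul(Add(63, d), Pow(Add(39, 8), -1)) = Mul(Add(63, d), Pow(47, -1)) = Mul(Add(63, d), Rational(1, 47)) = Add(Rational(63, 47), Mul(Rational(1, 47), d)))
Function('A')(m) = 3 (Function('A')(m) = Add(14, -11) = 3)
Add(Add(Function('A')(78), Function('J')(98, -36)), Mul(Add(61, -53), Mul(-11, -6))) = Add(Add(3, Add(Rational(63, 47), Mul(Rational(1, 47), 98))), Mul(Add(61, -53), Mul(-11, -6))) = Add(Add(3, Add(Rational(63, 47), Rational(98, 47))), Mul(8, 66)) = Add(Add(3, Rational(161, 47)), 528) = Add(Rational(302, 47), 528) = Rational(25118, 47)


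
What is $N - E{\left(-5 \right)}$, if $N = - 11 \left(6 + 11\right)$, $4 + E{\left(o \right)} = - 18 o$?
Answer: $-273$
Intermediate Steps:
$E{\left(o \right)} = -4 - 18 o$
$N = -187$ ($N = \left(-11\right) 17 = -187$)
$N - E{\left(-5 \right)} = -187 - \left(-4 - -90\right) = -187 - \left(-4 + 90\right) = -187 - 86 = -273$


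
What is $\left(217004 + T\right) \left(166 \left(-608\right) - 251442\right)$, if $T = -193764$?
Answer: $-8189078800$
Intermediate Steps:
$\left(217004 + T\right) \left(166 \left(-608\right) - 251442\right) = \left(217004 - 193764\right) \left(166 \left(-608\right) - 251442\right) = 23240 \left(-100928 - 251442\right) = 23240 \left(-352370\right) = -8189078800$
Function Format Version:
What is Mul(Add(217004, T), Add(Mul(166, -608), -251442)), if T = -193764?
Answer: -8189078800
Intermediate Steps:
Mul(Add(217004, T), Add(Mul(166, -608), -251442)) = Mul(Add(217004, -193764), Add(Mul(166, -608), -251442)) = Mul(23240, Add(-100928, -251442)) = Mul(23240, -352370) = -8189078800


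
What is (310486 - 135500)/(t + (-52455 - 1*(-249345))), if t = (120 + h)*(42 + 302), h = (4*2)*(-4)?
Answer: 87493/113581 ≈ 0.77031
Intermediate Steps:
h = -32 (h = 8*(-4) = -32)
t = 30272 (t = (120 - 32)*(42 + 302) = 88*344 = 30272)
(310486 - 135500)/(t + (-52455 - 1*(-249345))) = (310486 - 135500)/(30272 + (-52455 - 1*(-249345))) = 174986/(30272 + (-52455 + 249345)) = 174986/(30272 + 196890) = 174986/227162 = 174986*(1/227162) = 87493/113581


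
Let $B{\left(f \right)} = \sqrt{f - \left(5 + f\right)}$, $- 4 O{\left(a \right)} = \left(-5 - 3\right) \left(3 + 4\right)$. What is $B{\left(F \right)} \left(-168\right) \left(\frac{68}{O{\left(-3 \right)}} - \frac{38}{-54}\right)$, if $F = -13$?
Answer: $- \frac{8408 i \sqrt{5}}{9} \approx - 2089.0 i$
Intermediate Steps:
$O{\left(a \right)} = 14$ ($O{\left(a \right)} = - \frac{\left(-5 - 3\right) \left(3 + 4\right)}{4} = - \frac{\left(-8\right) 7}{4} = \left(- \frac{1}{4}\right) \left(-56\right) = 14$)
$B{\left(f \right)} = i \sqrt{5}$ ($B{\left(f \right)} = \sqrt{-5} = i \sqrt{5}$)
$B{\left(F \right)} \left(-168\right) \left(\frac{68}{O{\left(-3 \right)}} - \frac{38}{-54}\right) = i \sqrt{5} \left(-168\right) \left(\frac{68}{14} - \frac{38}{-54}\right) = - 168 i \sqrt{5} \left(68 \cdot \frac{1}{14} - - \frac{19}{27}\right) = - 168 i \sqrt{5} \left(\frac{34}{7} + \frac{19}{27}\right) = - 168 i \sqrt{5} \cdot \frac{1051}{189} = - \frac{8408 i \sqrt{5}}{9}$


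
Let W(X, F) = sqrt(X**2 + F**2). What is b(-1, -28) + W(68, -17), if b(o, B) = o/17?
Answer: -1/17 + 17*sqrt(17) ≈ 70.034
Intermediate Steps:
b(o, B) = o/17 (b(o, B) = o*(1/17) = o/17)
W(X, F) = sqrt(F**2 + X**2)
b(-1, -28) + W(68, -17) = (1/17)*(-1) + sqrt((-17)**2 + 68**2) = -1/17 + sqrt(289 + 4624) = -1/17 + sqrt(4913) = -1/17 + 17*sqrt(17)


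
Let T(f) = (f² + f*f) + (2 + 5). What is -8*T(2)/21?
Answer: -40/7 ≈ -5.7143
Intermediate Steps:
T(f) = 7 + 2*f² (T(f) = (f² + f²) + 7 = 2*f² + 7 = 7 + 2*f²)
-8*T(2)/21 = -8*(7 + 2*2²)/21 = -8*(7 + 2*4)*(1/21) = -8*(7 + 8)*(1/21) = -8*15*(1/21) = -120*1/21 = -40/7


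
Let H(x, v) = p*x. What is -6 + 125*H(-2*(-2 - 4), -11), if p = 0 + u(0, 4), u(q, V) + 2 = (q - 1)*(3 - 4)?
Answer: -1506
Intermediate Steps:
u(q, V) = -1 - q (u(q, V) = -2 + (q - 1)*(3 - 4) = -2 + (-1 + q)*(-1) = -2 + (1 - q) = -1 - q)
p = -1 (p = 0 + (-1 - 1*0) = 0 + (-1 + 0) = 0 - 1 = -1)
H(x, v) = -x
-6 + 125*H(-2*(-2 - 4), -11) = -6 + 125*(-(-2)*(-2 - 4)) = -6 + 125*(-(-2)*(-6)) = -6 + 125*(-1*12) = -6 + 125*(-12) = -6 - 1500 = -1506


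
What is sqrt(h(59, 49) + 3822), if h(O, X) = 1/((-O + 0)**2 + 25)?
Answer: sqrt(46980165098)/3506 ≈ 61.822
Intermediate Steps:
h(O, X) = 1/(25 + O**2) (h(O, X) = 1/((-O)**2 + 25) = 1/(O**2 + 25) = 1/(25 + O**2))
sqrt(h(59, 49) + 3822) = sqrt(1/(25 + 59**2) + 3822) = sqrt(1/(25 + 3481) + 3822) = sqrt(1/3506 + 3822) = sqrt(13399933/3506) = sqrt(46980165098)/3506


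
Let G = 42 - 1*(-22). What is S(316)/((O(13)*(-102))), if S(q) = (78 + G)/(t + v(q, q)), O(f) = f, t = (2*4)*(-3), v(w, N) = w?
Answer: -71/193596 ≈ -0.00036674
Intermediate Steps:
G = 64 (G = 42 + 22 = 64)
t = -24 (t = 8*(-3) = -24)
S(q) = 142/(-24 + q) (S(q) = (78 + 64)/(-24 + q) = 142/(-24 + q))
S(316)/((O(13)*(-102))) = (142/(-24 + 316))/((13*(-102))) = (142/292)/(-1326) = (142*(1/292))*(-1/1326) = (71/146)*(-1/1326) = -71/193596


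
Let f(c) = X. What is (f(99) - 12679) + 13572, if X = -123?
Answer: 770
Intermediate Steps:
f(c) = -123
(f(99) - 12679) + 13572 = (-123 - 12679) + 13572 = -12802 + 13572 = 770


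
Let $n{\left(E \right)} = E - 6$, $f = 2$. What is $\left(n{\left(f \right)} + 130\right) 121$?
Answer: $15246$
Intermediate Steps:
$n{\left(E \right)} = -6 + E$ ($n{\left(E \right)} = E - 6 = -6 + E$)
$\left(n{\left(f \right)} + 130\right) 121 = \left(\left(-6 + 2\right) + 130\right) 121 = \left(-4 + 130\right) 121 = 126 \cdot 121 = 15246$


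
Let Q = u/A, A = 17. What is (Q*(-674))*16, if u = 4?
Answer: -43136/17 ≈ -2537.4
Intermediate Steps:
Q = 4/17 ≈ 0.23529
(Q*(-674))*16 = ((4/17)*(-674))*16 = -2696/17*16 = -43136/17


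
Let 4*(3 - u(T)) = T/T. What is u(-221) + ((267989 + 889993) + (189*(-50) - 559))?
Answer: 4591903/4 ≈ 1.1480e+6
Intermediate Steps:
u(T) = 11/4 (u(T) = 3 - T/(4*T) = 3 - ¼*1 = 3 - ¼ = 11/4)
u(-221) + ((267989 + 889993) + (189*(-50) - 559)) = 11/4 + ((267989 + 889993) + (189*(-50) - 559)) = 11/4 + (1157982 + (-9450 - 559)) = 11/4 + (1157982 - 10009) = 11/4 + 1147973 = 4591903/4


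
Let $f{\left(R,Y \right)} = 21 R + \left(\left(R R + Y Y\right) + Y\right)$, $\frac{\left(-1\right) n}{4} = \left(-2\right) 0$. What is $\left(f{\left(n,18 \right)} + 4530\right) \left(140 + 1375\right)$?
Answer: $7381080$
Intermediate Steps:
$n = 0$ ($n = - 4 \left(\left(-2\right) 0\right) = \left(-4\right) 0 = 0$)
$f{\left(R,Y \right)} = Y + R^{2} + Y^{2} + 21 R$ ($f{\left(R,Y \right)} = 21 R + \left(\left(R^{2} + Y^{2}\right) + Y\right) = 21 R + \left(Y + R^{2} + Y^{2}\right) = Y + R^{2} + Y^{2} + 21 R$)
$\left(f{\left(n,18 \right)} + 4530\right) \left(140 + 1375\right) = \left(\left(18 + 0^{2} + 18^{2} + 21 \cdot 0\right) + 4530\right) \left(140 + 1375\right) = \left(\left(18 + 0 + 324 + 0\right) + 4530\right) 1515 = \left(342 + 4530\right) 1515 = 4872 \cdot 1515 = 7381080$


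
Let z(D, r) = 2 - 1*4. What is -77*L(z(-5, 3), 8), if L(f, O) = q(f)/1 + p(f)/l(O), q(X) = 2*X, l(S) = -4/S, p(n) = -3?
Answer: -154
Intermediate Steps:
z(D, r) = -2 (z(D, r) = 2 - 4 = -2)
L(f, O) = 2*f + 3*O/4 (L(f, O) = (2*f)/1 - 3*(-O/4) = (2*f)*1 - (-3)*O/4 = 2*f + 3*O/4)
-77*L(z(-5, 3), 8) = -77*(2*(-2) + (3/4)*8) = -77*(-4 + 6) = -77*2 = -154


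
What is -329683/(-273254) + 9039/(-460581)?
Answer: 49791927639/41951866858 ≈ 1.1869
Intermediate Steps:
-329683/(-273254) + 9039/(-460581) = -329683*(-1/273254) + 9039*(-1/460581) = 329683/273254 - 3013/153527 = 49791927639/41951866858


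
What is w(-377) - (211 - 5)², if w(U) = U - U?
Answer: -42436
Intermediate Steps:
w(U) = 0
w(-377) - (211 - 5)² = 0 - (211 - 5)² = 0 - 1*206² = 0 - 1*42436 = 0 - 42436 = -42436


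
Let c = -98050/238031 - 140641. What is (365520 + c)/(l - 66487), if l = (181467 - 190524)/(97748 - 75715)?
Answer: -1179384080859567/348695688894968 ≈ -3.3823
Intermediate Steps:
l = -9057/22033 ≈ -0.41107
c = -33477015921/238031 (c = -98050*1/238031 - 140641 = -98050/238031 - 140641 = -33477015921/238031 ≈ -1.4064e+5)
(365520 + c)/(l - 66487) = (365520 - 33477015921/238031)/(-9057/22033 - 66487) = 53528075199/(238031*(-1464917128/22033)) = (53528075199/238031)*(-22033/1464917128) = -1179384080859567/348695688894968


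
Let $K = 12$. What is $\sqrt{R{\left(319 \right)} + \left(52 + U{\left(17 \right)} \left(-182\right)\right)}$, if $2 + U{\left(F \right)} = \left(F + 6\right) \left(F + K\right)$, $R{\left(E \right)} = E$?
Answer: $i \sqrt{120659} \approx 347.36 i$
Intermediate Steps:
$U{\left(F \right)} = -2 + \left(6 + F\right) \left(12 + F\right)$ ($U{\left(F \right)} = -2 + \left(F + 6\right) \left(F + 12\right) = -2 + \left(6 + F\right) \left(12 + F\right)$)
$\sqrt{R{\left(319 \right)} + \left(52 + U{\left(17 \right)} \left(-182\right)\right)} = \sqrt{319 + \left(52 + \left(70 + 17^{2} + 18 \cdot 17\right) \left(-182\right)\right)} = \sqrt{319 + \left(52 + \left(70 + 289 + 306\right) \left(-182\right)\right)} = \sqrt{319 + \left(52 + 665 \left(-182\right)\right)} = \sqrt{319 + \left(52 - 121030\right)} = \sqrt{319 - 120978} = \sqrt{-120659} = i \sqrt{120659}$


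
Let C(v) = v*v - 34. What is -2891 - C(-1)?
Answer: -2858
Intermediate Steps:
C(v) = -34 + v**2 (C(v) = v**2 - 34 = -34 + v**2)
-2891 - C(-1) = -2891 - (-34 + (-1)**2) = -2891 - (-34 + 1) = -2891 - 1*(-33) = -2891 + 33 = -2858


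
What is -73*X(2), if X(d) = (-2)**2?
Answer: -292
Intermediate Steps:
X(d) = 4
-73*X(2) = -73*4 = -292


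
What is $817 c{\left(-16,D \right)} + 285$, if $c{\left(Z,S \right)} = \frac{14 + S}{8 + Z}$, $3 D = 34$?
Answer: $- \frac{13813}{6} \approx -2302.2$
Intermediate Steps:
$D = \frac{34}{3}$ ($D = \frac{1}{3} \cdot 34 = \frac{34}{3} \approx 11.333$)
$c{\left(Z,S \right)} = \frac{14 + S}{8 + Z}$
$817 c{\left(-16,D \right)} + 285 = 817 \frac{14 + \frac{34}{3}}{8 - 16} + 285 = 817 \frac{1}{-8} \cdot \frac{76}{3} + 285 = 817 \left(\left(- \frac{1}{8}\right) \frac{76}{3}\right) + 285 = 817 \left(- \frac{19}{6}\right) + 285 = - \frac{15523}{6} + 285 = - \frac{13813}{6}$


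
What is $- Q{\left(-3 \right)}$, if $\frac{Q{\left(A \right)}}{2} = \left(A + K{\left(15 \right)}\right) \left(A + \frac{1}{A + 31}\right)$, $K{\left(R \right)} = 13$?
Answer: $\frac{415}{7} \approx 59.286$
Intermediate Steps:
$Q{\left(A \right)} = 2 \left(13 + A\right) \left(A + \frac{1}{31 + A}\right)$ ($Q{\left(A \right)} = 2 \left(A + 13\right) \left(A + \frac{1}{A + 31}\right) = 2 \left(13 + A\right) \left(A + \frac{1}{31 + A}\right)$)
$- Q{\left(-3 \right)} = - \frac{2 \left(13 + \left(-3\right)^{3} + 44 \left(-3\right)^{2} + 404 \left(-3\right)\right)}{31 - 3} = - \frac{2 \left(13 - 27 + 44 \cdot 9 - 1212\right)}{28} = - \frac{2 \left(13 - 27 + 396 - 1212\right)}{28} = - \frac{2 \left(-830\right)}{28} = \left(-1\right) \left(- \frac{415}{7}\right) = \frac{415}{7}$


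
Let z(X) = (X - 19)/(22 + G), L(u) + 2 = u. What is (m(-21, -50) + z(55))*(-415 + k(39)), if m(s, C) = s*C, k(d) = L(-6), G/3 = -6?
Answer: -447957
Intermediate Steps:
G = -18 (G = 3*(-6) = -18)
L(u) = -2 + u
k(d) = -8 (k(d) = -2 - 6 = -8)
m(s, C) = C*s
z(X) = -19/4 + X/4 (z(X) = (X - 19)/(22 - 18) = (-19 + X)/4 = (-19 + X)*(1/4) = -19/4 + X/4)
(m(-21, -50) + z(55))*(-415 + k(39)) = (-50*(-21) + (-19/4 + (1/4)*55))*(-415 - 8) = (1050 + (-19/4 + 55/4))*(-423) = (1050 + 9)*(-423) = 1059*(-423) = -447957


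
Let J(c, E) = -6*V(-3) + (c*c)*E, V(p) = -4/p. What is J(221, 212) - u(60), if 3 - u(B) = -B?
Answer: 10354221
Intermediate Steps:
u(B) = 3 + B (u(B) = 3 - (-1)*B = 3 + B)
J(c, E) = -8 + E*c² (J(c, E) = -(-24)/(-3) + (c*c)*E = -(-24)*(-1)/3 + c²*E = -6*4/3 + E*c² = -8 + E*c²)
J(221, 212) - u(60) = (-8 + 212*221²) - (3 + 60) = (-8 + 212*48841) - 1*63 = (-8 + 10354292) - 63 = 10354284 - 63 = 10354221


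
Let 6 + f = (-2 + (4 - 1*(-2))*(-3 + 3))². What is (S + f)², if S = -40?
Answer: 1764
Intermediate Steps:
f = -2 (f = -6 + (-2 + (4 - 1*(-2))*(-3 + 3))² = -6 + (-2 + (4 + 2)*0)² = -6 + (-2 + 6*0)² = -6 + (-2 + 0)² = -6 + (-2)² = -6 + 4 = -2)
(S + f)² = (-40 - 2)² = (-42)² = 1764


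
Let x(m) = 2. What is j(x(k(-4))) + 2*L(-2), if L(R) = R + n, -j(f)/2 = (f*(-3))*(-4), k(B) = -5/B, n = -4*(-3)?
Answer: -28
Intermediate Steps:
n = 12
j(f) = -24*f (j(f) = -2*f*(-3)*(-4) = -2*(-3*f)*(-4) = -24*f)
L(R) = 12 + R (L(R) = R + 12 = 12 + R)
j(x(k(-4))) + 2*L(-2) = -24*2 + 2*(12 - 2) = -48 + 2*10 = -48 + 20 = -28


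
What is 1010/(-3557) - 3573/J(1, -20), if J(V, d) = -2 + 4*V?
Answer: -12711181/7114 ≈ -1786.8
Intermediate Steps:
1010/(-3557) - 3573/J(1, -20) = 1010/(-3557) - 3573/(-2 + 4*1) = 1010*(-1/3557) - 3573/(-2 + 4) = -1010/3557 - 3573/2 = -12711181/7114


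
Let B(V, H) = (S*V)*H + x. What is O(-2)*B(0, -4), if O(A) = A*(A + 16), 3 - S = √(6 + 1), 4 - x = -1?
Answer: -140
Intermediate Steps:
x = 5 (x = 4 - 1*(-1) = 4 + 1 = 5)
S = 3 - √7 (S = 3 - √(6 + 1) = 3 - √7 ≈ 0.35425)
O(A) = A*(16 + A)
B(V, H) = 5 + H*V*(3 - √7) (B(V, H) = ((3 - √7)*V)*H + 5 = (V*(3 - √7))*H + 5 = H*V*(3 - √7) + 5 = 5 + H*V*(3 - √7))
O(-2)*B(0, -4) = (-2*(16 - 2))*(5 - 4*0*(3 - √7)) = (-2*14)*(5 + 0) = -28*5 = -140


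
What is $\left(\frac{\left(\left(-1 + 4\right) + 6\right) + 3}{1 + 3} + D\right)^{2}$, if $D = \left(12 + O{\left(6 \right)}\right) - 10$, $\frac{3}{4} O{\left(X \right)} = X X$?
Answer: $2809$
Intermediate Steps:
$O{\left(X \right)} = \frac{4 X^{2}}{3}$ ($O{\left(X \right)} = \frac{4 X X}{3} = \frac{4 X^{2}}{3}$)
$D = 50$ ($D = \left(12 + \frac{4 \cdot 6^{2}}{3}\right) - 10 = \left(12 + \frac{4}{3} \cdot 36\right) - 10 = \left(12 + 48\right) - 10 = 60 - 10 = 50$)
$\left(\frac{\left(\left(-1 + 4\right) + 6\right) + 3}{1 + 3} + D\right)^{2} = \left(\frac{\left(\left(-1 + 4\right) + 6\right) + 3}{1 + 3} + 50\right)^{2} = \left(\frac{\left(3 + 6\right) + 3}{4} + 50\right)^{2} = \left(\frac{9 + 3}{4} + 50\right)^{2} = \left(\frac{1}{4} \cdot 12 + 50\right)^{2} = \left(3 + 50\right)^{2} = 53^{2} = 2809$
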